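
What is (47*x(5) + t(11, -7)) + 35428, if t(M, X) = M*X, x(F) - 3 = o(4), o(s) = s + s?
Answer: 35868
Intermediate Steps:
o(s) = 2*s
x(F) = 11 (x(F) = 3 + 2*4 = 3 + 8 = 11)
(47*x(5) + t(11, -7)) + 35428 = (47*11 + 11*(-7)) + 35428 = (517 - 77) + 35428 = 440 + 35428 = 35868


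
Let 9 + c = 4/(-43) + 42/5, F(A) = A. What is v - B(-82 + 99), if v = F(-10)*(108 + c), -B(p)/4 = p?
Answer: -43218/43 ≈ -1005.1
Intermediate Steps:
B(p) = -4*p
c = -149/215 (c = -9 + (4/(-43) + 42/5) = -9 + (4*(-1/43) + 42*(⅕)) = -9 + (-4/43 + 42/5) = -9 + 1786/215 = -149/215 ≈ -0.69302)
v = -46142/43 (v = -10*(108 - 149/215) = -10*23071/215 = -46142/43 ≈ -1073.1)
v - B(-82 + 99) = -46142/43 - (-4)*(-82 + 99) = -46142/43 - (-4)*17 = -46142/43 - 1*(-68) = -46142/43 + 68 = -43218/43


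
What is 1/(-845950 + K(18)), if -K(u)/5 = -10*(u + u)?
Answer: -1/844150 ≈ -1.1846e-6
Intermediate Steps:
K(u) = 100*u (K(u) = -(-50)*(u + u) = -(-50)*2*u = -(-100)*u = 100*u)
1/(-845950 + K(18)) = 1/(-845950 + 100*18) = 1/(-845950 + 1800) = 1/(-844150) = -1/844150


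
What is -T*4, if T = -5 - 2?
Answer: 28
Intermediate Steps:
T = -7
-T*4 = -(-7)*4 = -1*(-28) = 28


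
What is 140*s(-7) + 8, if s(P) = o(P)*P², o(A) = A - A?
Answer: 8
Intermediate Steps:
o(A) = 0
s(P) = 0 (s(P) = 0*P² = 0)
140*s(-7) + 8 = 140*0 + 8 = 0 + 8 = 8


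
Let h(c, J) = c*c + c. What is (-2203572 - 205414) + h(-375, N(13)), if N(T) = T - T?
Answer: -2268736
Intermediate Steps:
N(T) = 0
h(c, J) = c + c² (h(c, J) = c² + c = c + c²)
(-2203572 - 205414) + h(-375, N(13)) = (-2203572 - 205414) - 375*(1 - 375) = -2408986 - 375*(-374) = -2408986 + 140250 = -2268736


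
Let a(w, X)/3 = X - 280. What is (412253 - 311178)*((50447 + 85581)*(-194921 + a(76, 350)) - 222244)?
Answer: -2677109863113400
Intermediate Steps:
a(w, X) = -840 + 3*X (a(w, X) = 3*(X - 280) = 3*(-280 + X) = -840 + 3*X)
(412253 - 311178)*((50447 + 85581)*(-194921 + a(76, 350)) - 222244) = (412253 - 311178)*((50447 + 85581)*(-194921 + (-840 + 3*350)) - 222244) = 101075*(136028*(-194921 + (-840 + 1050)) - 222244) = 101075*(136028*(-194921 + 210) - 222244) = 101075*(136028*(-194711) - 222244) = 101075*(-26486147908 - 222244) = 101075*(-26486370152) = -2677109863113400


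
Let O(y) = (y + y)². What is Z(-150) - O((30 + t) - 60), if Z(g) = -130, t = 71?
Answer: -6854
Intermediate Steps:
O(y) = 4*y² (O(y) = (2*y)² = 4*y²)
Z(-150) - O((30 + t) - 60) = -130 - 4*((30 + 71) - 60)² = -130 - 4*(101 - 60)² = -130 - 4*41² = -130 - 4*1681 = -130 - 1*6724 = -130 - 6724 = -6854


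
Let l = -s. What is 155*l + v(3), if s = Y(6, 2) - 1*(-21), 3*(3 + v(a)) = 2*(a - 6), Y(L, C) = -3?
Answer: -2795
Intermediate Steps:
v(a) = -7 + 2*a/3 (v(a) = -3 + (2*(a - 6))/3 = -3 + (2*(-6 + a))/3 = -3 + (-12 + 2*a)/3 = -3 + (-4 + 2*a/3) = -7 + 2*a/3)
s = 18 (s = -3 - 1*(-21) = -3 + 21 = 18)
l = -18 (l = -1*18 = -18)
155*l + v(3) = 155*(-18) + (-7 + (⅔)*3) = -2790 + (-7 + 2) = -2790 - 5 = -2795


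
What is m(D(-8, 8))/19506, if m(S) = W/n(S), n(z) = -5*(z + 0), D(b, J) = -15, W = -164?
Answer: -82/731475 ≈ -0.00011210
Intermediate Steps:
n(z) = -5*z
m(S) = 164/(5*S) (m(S) = -164*(-1/(5*S)) = -(-164)/(5*S) = 164/(5*S))
m(D(-8, 8))/19506 = ((164/5)/(-15))/19506 = ((164/5)*(-1/15))*(1/19506) = -164/75*1/19506 = -82/731475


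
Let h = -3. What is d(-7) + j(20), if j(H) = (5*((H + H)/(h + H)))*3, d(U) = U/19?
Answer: 11281/323 ≈ 34.926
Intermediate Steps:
d(U) = U/19 (d(U) = U*(1/19) = U/19)
j(H) = 30*H/(-3 + H) (j(H) = (5*((H + H)/(-3 + H)))*3 = (5*((2*H)/(-3 + H)))*3 = (5*(2*H/(-3 + H)))*3 = (10*H/(-3 + H))*3 = 30*H/(-3 + H))
d(-7) + j(20) = (1/19)*(-7) + 30*20/(-3 + 20) = -7/19 + 30*20/17 = -7/19 + 30*20*(1/17) = -7/19 + 600/17 = 11281/323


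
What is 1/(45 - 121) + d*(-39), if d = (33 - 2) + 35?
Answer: -195625/76 ≈ -2574.0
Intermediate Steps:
d = 66 (d = 31 + 35 = 66)
1/(45 - 121) + d*(-39) = 1/(45 - 121) + 66*(-39) = 1/(-76) - 2574 = -1/76 - 2574 = -195625/76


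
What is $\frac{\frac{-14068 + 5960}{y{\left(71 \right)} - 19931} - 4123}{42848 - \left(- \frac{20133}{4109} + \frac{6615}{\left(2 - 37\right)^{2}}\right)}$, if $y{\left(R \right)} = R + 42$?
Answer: $- \frac{839278720385}{8722911348738} \approx -0.096215$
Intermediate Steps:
$y{\left(R \right)} = 42 + R$
$\frac{\frac{-14068 + 5960}{y{\left(71 \right)} - 19931} - 4123}{42848 - \left(- \frac{20133}{4109} + \frac{6615}{\left(2 - 37\right)^{2}}\right)} = \frac{\frac{-14068 + 5960}{\left(42 + 71\right) - 19931} - 4123}{42848 - \left(- \frac{20133}{4109} + \frac{6615}{\left(2 - 37\right)^{2}}\right)} = \frac{- \frac{8108}{113 - 19931} - 4123}{42848 - \left(- \frac{20133}{4109} + \frac{6615}{\left(-35\right)^{2}}\right)} = \frac{- \frac{8108}{-19818} - 4123}{42848 + \left(- \frac{6615}{1225} + \frac{20133}{4109}\right)} = \frac{\left(-8108\right) \left(- \frac{1}{19818}\right) - 4123}{42848 + \left(\left(-6615\right) \frac{1}{1225} + \frac{20133}{4109}\right)} = \frac{\frac{4054}{9909} - 4123}{42848 + \left(- \frac{27}{5} + \frac{20133}{4109}\right)} = - \frac{40850753}{9909 \left(42848 - \frac{10278}{20545}\right)} = - \frac{40850753}{9909 \cdot \frac{880301882}{20545}} = \left(- \frac{40850753}{9909}\right) \frac{20545}{880301882} = - \frac{839278720385}{8722911348738}$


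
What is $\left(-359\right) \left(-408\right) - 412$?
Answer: $146060$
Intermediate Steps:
$\left(-359\right) \left(-408\right) - 412 = 146472 - 412 = 146060$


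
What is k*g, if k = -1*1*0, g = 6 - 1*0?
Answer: 0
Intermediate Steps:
g = 6 (g = 6 + 0 = 6)
k = 0 (k = -1*0 = 0)
k*g = 0*6 = 0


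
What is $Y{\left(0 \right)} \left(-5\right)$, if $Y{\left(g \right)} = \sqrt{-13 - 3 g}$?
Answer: $- 5 i \sqrt{13} \approx - 18.028 i$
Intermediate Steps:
$Y{\left(0 \right)} \left(-5\right) = \sqrt{-13 - 0} \left(-5\right) = \sqrt{-13 + 0} \left(-5\right) = \sqrt{-13} \left(-5\right) = i \sqrt{13} \left(-5\right) = - 5 i \sqrt{13}$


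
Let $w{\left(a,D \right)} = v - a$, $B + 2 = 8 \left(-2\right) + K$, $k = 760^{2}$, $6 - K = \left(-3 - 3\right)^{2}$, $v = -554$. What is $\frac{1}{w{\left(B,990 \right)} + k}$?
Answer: $\frac{1}{577094} \approx 1.7328 \cdot 10^{-6}$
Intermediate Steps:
$K = -30$ ($K = 6 - \left(-3 - 3\right)^{2} = 6 - \left(-6\right)^{2} = 6 - 36 = -30$)
$k = 577600$
$B = -48$ ($B = -2 + \left(8 \left(-2\right) - 30\right) = -2 - 46 = -48$)
$w{\left(a,D \right)} = -554 - a$
$\frac{1}{w{\left(B,990 \right)} + k} = \frac{1}{\left(-554 - -48\right) + 577600} = \frac{1}{\left(-554 + 48\right) + 577600} = \frac{1}{-506 + 577600} = \frac{1}{577094}$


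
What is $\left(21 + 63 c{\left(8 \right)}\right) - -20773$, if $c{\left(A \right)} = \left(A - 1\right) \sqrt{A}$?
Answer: $20794 + 882 \sqrt{2} \approx 22041.0$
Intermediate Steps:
$c{\left(A \right)} = \sqrt{A} \left(-1 + A\right)$ ($c{\left(A \right)} = \left(A - 1\right) \sqrt{A} = \left(-1 + A\right) \sqrt{A} = \sqrt{A} \left(-1 + A\right)$)
$\left(21 + 63 c{\left(8 \right)}\right) - -20773 = \left(21 + 63 \sqrt{8} \left(-1 + 8\right)\right) - -20773 = \left(21 + 63 \cdot 2 \sqrt{2} \cdot 7\right) + 20773 = \left(21 + 63 \cdot 14 \sqrt{2}\right) + 20773 = \left(21 + 882 \sqrt{2}\right) + 20773 = 20794 + 882 \sqrt{2}$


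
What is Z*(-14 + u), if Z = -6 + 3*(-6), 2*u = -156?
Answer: 2208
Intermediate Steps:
u = -78 (u = (½)*(-156) = -78)
Z = -24 (Z = -6 - 18 = -24)
Z*(-14 + u) = -24*(-14 - 78) = -24*(-92) = 2208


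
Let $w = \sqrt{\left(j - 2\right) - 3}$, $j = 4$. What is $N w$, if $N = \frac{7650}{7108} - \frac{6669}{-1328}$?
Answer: $\frac{14390613 i}{2359856} \approx 6.0981 i$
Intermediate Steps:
$N = \frac{14390613}{2359856}$ ($N = 7650 \cdot \frac{1}{7108} - - \frac{6669}{1328} = \frac{3825}{3554} + \frac{6669}{1328} = \frac{14390613}{2359856} \approx 6.0981$)
$w = i$ ($w = \sqrt{\left(4 - 2\right) - 3} = \sqrt{2 - 3} = \sqrt{-1} = i \approx 1.0 i$)
$N w = \frac{14390613 i}{2359856}$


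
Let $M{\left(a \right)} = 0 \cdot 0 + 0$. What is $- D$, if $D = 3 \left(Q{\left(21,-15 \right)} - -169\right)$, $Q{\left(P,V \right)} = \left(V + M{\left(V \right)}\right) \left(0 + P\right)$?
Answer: $438$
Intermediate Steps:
$M{\left(a \right)} = 0$ ($M{\left(a \right)} = 0 + 0 = 0$)
$Q{\left(P,V \right)} = P V$ ($Q{\left(P,V \right)} = \left(V + 0\right) \left(0 + P\right) = V P = P V$)
$D = -438$ ($D = 3 \left(21 \left(-15\right) - -169\right) = 3 \left(-315 + 169\right) = 3 \left(-146\right) = -438$)
$- D = \left(-1\right) \left(-438\right) = 438$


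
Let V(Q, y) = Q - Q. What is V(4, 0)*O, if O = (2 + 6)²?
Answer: 0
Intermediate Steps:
V(Q, y) = 0
O = 64 (O = 8² = 64)
V(4, 0)*O = 0*64 = 0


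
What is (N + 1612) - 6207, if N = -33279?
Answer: -37874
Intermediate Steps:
(N + 1612) - 6207 = (-33279 + 1612) - 6207 = -31667 - 6207 = -37874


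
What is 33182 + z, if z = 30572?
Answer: 63754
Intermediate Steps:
33182 + z = 33182 + 30572 = 63754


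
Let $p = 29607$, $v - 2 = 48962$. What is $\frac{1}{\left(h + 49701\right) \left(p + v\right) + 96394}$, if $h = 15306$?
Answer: $\frac{1}{5107761391} \approx 1.9578 \cdot 10^{-10}$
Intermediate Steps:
$v = 48964$ ($v = 2 + 48962 = 48964$)
$\frac{1}{\left(h + 49701\right) \left(p + v\right) + 96394} = \frac{1}{\left(15306 + 49701\right) \left(29607 + 48964\right) + 96394} = \frac{1}{65007 \cdot 78571 + 96394} = \frac{1}{5107664997 + 96394} = \frac{1}{5107761391}$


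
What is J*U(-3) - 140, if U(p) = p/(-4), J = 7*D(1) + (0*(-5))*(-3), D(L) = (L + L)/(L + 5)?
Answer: -553/4 ≈ -138.25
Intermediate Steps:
D(L) = 2*L/(5 + L) (D(L) = (2*L)/(5 + L) = 2*L/(5 + L))
J = 7/3 (J = 7*(2*1/(5 + 1)) + (0*(-5))*(-3) = 7*(2*1/6) + 0*(-3) = 7*(2*1*(⅙)) + 0 = 7*(⅓) + 0 = 7/3 + 0 = 7/3 ≈ 2.3333)
U(p) = -p/4 (U(p) = p*(-¼) = -p/4)
J*U(-3) - 140 = 7*(-¼*(-3))/3 - 140 = (7/3)*(¾) - 140 = 7/4 - 140 = -553/4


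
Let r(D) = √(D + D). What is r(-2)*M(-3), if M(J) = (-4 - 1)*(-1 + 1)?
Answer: 0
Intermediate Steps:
M(J) = 0 (M(J) = -5*0 = 0)
r(D) = √2*√D (r(D) = √(2*D) = √2*√D)
r(-2)*M(-3) = (√2*√(-2))*0 = (√2*(I*√2))*0 = (2*I)*0 = 0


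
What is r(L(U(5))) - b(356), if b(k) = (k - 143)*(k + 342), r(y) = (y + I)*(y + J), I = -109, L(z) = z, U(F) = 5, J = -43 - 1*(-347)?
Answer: -180810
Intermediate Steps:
J = 304 (J = -43 + 347 = 304)
r(y) = (-109 + y)*(304 + y) (r(y) = (y - 109)*(y + 304) = (-109 + y)*(304 + y))
b(k) = (-143 + k)*(342 + k)
r(L(U(5))) - b(356) = (-33136 + 5**2 + 195*5) - (-48906 + 356**2 + 199*356) = (-33136 + 25 + 975) - (-48906 + 126736 + 70844) = -32136 - 1*148674 = -32136 - 148674 = -180810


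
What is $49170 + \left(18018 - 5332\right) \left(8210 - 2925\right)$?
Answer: $67094680$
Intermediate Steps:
$49170 + \left(18018 - 5332\right) \left(8210 - 2925\right) = 49170 + 12686 \cdot 5285 = 49170 + 67045510 = 67094680$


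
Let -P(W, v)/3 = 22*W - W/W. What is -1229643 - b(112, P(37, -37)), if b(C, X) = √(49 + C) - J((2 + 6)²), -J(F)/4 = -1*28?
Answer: -1229531 - √161 ≈ -1.2295e+6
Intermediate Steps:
J(F) = 112 (J(F) = -(-4)*28 = -4*(-28) = 112)
P(W, v) = 3 - 66*W (P(W, v) = -3*(22*W - W/W) = -3*(22*W - 1*1) = -3*(22*W - 1) = -3*(-1 + 22*W) = 3 - 66*W)
b(C, X) = -112 + √(49 + C) (b(C, X) = √(49 + C) - 1*112 = √(49 + C) - 112 = -112 + √(49 + C))
-1229643 - b(112, P(37, -37)) = -1229643 - (-112 + √(49 + 112)) = -1229643 - (-112 + √161) = -1229643 + (112 - √161) = -1229531 - √161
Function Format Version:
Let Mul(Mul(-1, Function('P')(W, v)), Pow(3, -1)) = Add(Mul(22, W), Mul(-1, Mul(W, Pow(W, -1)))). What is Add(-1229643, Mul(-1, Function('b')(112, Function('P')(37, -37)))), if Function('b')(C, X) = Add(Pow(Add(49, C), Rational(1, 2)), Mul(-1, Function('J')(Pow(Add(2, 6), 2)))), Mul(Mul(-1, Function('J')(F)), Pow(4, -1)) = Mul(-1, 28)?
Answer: Add(-1229531, Mul(-1, Pow(161, Rational(1, 2)))) ≈ -1.2295e+6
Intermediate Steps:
Function('J')(F) = 112 (Function('J')(F) = Mul(-4, Mul(-1, 28)) = Mul(-4, -28) = 112)
Function('P')(W, v) = Add(3, Mul(-66, W)) (Function('P')(W, v) = Mul(-3, Add(Mul(22, W), Mul(-1, Mul(W, Pow(W, -1))))) = Mul(-3, Add(Mul(22, W), Mul(-1, 1))) = Mul(-3, Add(Mul(22, W), -1)) = Mul(-3, Add(-1, Mul(22, W))) = Add(3, Mul(-66, W)))
Function('b')(C, X) = Add(-112, Pow(Add(49, C), Rational(1, 2))) (Function('b')(C, X) = Add(Pow(Add(49, C), Rational(1, 2)), Mul(-1, 112)) = Add(Pow(Add(49, C), Rational(1, 2)), -112) = Add(-112, Pow(Add(49, C), Rational(1, 2))))
Add(-1229643, Mul(-1, Function('b')(112, Function('P')(37, -37)))) = Add(-1229643, Mul(-1, Add(-112, Pow(Add(49, 112), Rational(1, 2))))) = Add(-1229643, Mul(-1, Add(-112, Pow(161, Rational(1, 2))))) = Add(-1229643, Add(112, Mul(-1, Pow(161, Rational(1, 2))))) = Add(-1229531, Mul(-1, Pow(161, Rational(1, 2))))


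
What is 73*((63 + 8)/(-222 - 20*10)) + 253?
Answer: 101583/422 ≈ 240.72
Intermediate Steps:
73*((63 + 8)/(-222 - 20*10)) + 253 = 73*(71/(-222 - 200)) + 253 = 73*(71/(-422)) + 253 = 73*(71*(-1/422)) + 253 = 73*(-71/422) + 253 = -5183/422 + 253 = 101583/422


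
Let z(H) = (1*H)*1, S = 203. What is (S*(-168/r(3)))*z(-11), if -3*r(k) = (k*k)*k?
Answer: -125048/3 ≈ -41683.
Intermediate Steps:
r(k) = -k³/3 (r(k) = -k*k*k/3 = -k²*k/3 = -k³/3)
z(H) = H (z(H) = H*1 = H)
(S*(-168/r(3)))*z(-11) = (203*(-168/((-⅓*3³))))*(-11) = (203*(-168/((-⅓*27))))*(-11) = (203*(-168/(-9)))*(-11) = (203*(-168*(-⅑)))*(-11) = (203*(56/3))*(-11) = (11368/3)*(-11) = -125048/3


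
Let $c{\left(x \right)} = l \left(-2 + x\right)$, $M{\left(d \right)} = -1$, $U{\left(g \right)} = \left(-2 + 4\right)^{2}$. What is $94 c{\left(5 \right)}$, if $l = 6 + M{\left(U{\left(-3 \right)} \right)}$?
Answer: $1410$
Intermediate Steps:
$U{\left(g \right)} = 4$ ($U{\left(g \right)} = 2^{2} = 4$)
$l = 5$ ($l = 6 - 1 = 5$)
$c{\left(x \right)} = -10 + 5 x$ ($c{\left(x \right)} = 5 \left(-2 + x\right) = -10 + 5 x$)
$94 c{\left(5 \right)} = 94 \left(-10 + 5 \cdot 5\right) = 94 \left(-10 + 25\right) = 94 \cdot 15 = 1410$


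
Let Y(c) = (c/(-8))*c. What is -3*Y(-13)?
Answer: 507/8 ≈ 63.375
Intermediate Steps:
Y(c) = -c²/8 (Y(c) = (c*(-⅛))*c = (-c/8)*c = -c²/8)
-3*Y(-13) = -(-3)*(-13)²/8 = -(-3)*169/8 = -3*(-169/8) = 507/8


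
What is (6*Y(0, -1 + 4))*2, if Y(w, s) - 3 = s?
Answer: 72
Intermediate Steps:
Y(w, s) = 3 + s
(6*Y(0, -1 + 4))*2 = (6*(3 + (-1 + 4)))*2 = (6*(3 + 3))*2 = (6*6)*2 = 36*2 = 72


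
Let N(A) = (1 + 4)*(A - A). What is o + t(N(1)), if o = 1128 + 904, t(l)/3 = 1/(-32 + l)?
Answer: 65021/32 ≈ 2031.9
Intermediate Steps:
N(A) = 0 (N(A) = 5*0 = 0)
t(l) = 3/(-32 + l)
o = 2032
o + t(N(1)) = 2032 + 3/(-32 + 0) = 2032 + 3/(-32) = 2032 + 3*(-1/32) = 2032 - 3/32 = 65021/32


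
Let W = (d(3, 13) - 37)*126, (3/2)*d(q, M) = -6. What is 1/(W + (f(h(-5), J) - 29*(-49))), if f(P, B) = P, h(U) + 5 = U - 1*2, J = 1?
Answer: -1/3757 ≈ -0.00026617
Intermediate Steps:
h(U) = -7 + U (h(U) = -5 + (U - 1*2) = -5 + (U - 2) = -5 + (-2 + U) = -7 + U)
d(q, M) = -4 (d(q, M) = (⅔)*(-6) = -4)
W = -5166 (W = (-4 - 37)*126 = -41*126 = -5166)
1/(W + (f(h(-5), J) - 29*(-49))) = 1/(-5166 + ((-7 - 5) - 29*(-49))) = 1/(-5166 + (-12 + 1421)) = 1/(-5166 + 1409) = 1/(-3757) = -1/3757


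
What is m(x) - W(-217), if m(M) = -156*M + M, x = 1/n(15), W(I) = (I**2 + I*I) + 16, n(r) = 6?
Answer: -565319/6 ≈ -94220.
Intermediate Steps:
W(I) = 16 + 2*I**2 (W(I) = (I**2 + I**2) + 16 = 2*I**2 + 16 = 16 + 2*I**2)
x = 1/6 ≈ 0.16667
m(M) = -155*M
m(x) - W(-217) = -155*1/6 - (16 + 2*(-217)**2) = -155/6 - (16 + 2*47089) = -155/6 - (16 + 94178) = -155/6 - 1*94194 = -155/6 - 94194 = -565319/6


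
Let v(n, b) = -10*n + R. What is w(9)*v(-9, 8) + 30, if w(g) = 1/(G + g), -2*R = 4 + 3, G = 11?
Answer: 1373/40 ≈ 34.325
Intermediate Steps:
R = -7/2 (R = -(4 + 3)/2 = -½*7 = -7/2 ≈ -3.5000)
w(g) = 1/(11 + g)
v(n, b) = -7/2 - 10*n (v(n, b) = -10*n - 7/2 = -7/2 - 10*n)
w(9)*v(-9, 8) + 30 = (-7/2 - 10*(-9))/(11 + 9) + 30 = (-7/2 + 90)/20 + 30 = (1/20)*(173/2) + 30 = 173/40 + 30 = 1373/40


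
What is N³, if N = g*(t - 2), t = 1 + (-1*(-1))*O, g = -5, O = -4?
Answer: 15625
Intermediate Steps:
t = -3 (t = 1 - 1*(-1)*(-4) = 1 + 1*(-4) = 1 - 4 = -3)
N = 25 (N = -5*(-3 - 2) = -5*(-5) = 25)
N³ = 25³ = 15625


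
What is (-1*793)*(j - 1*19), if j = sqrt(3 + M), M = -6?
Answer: 15067 - 793*I*sqrt(3) ≈ 15067.0 - 1373.5*I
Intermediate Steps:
j = I*sqrt(3) (j = sqrt(3 - 6) = sqrt(-3) = I*sqrt(3) ≈ 1.732*I)
(-1*793)*(j - 1*19) = (-1*793)*(I*sqrt(3) - 1*19) = -793*(I*sqrt(3) - 19) = -793*(-19 + I*sqrt(3)) = 15067 - 793*I*sqrt(3)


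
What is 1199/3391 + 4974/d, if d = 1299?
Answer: 6141445/1468303 ≈ 4.1827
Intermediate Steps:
1199/3391 + 4974/d = 1199/3391 + 4974/1299 = 1199*(1/3391) + 4974*(1/1299) = 1199/3391 + 1658/433 = 6141445/1468303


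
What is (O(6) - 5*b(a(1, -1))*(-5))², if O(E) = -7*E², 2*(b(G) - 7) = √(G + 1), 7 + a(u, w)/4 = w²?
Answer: 9341/4 - 1925*I*√23 ≈ 2335.3 - 9232.0*I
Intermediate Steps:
a(u, w) = -28 + 4*w²
b(G) = 7 + √(1 + G)/2 (b(G) = 7 + √(G + 1)/2 = 7 + √(1 + G)/2)
(O(6) - 5*b(a(1, -1))*(-5))² = (-7*6² - 5*(7 + √(1 + (-28 + 4*(-1)²))/2)*(-5))² = (-7*36 - 5*(7 + √(1 + (-28 + 4*1))/2)*(-5))² = (-252 - 5*(7 + √(1 + (-28 + 4))/2)*(-5))² = (-252 - 5*(7 + √(1 - 24)/2)*(-5))² = (-252 - 5*(7 + √(-23)/2)*(-5))² = (-252 - 5*(7 + (I*√23)/2)*(-5))² = (-252 - 5*(7 + I*√23/2)*(-5))² = (-252 + (-35 - 5*I*√23/2)*(-5))² = (-252 + (175 + 25*I*√23/2))² = (-77 + 25*I*√23/2)²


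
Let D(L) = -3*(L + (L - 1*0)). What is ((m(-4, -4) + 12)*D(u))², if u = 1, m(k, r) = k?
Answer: 2304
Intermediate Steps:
D(L) = -6*L (D(L) = -3*(L + (L + 0)) = -3*(L + L) = -6*L)
((m(-4, -4) + 12)*D(u))² = ((-4 + 12)*(-6*1))² = (8*(-6))² = (-48)² = 2304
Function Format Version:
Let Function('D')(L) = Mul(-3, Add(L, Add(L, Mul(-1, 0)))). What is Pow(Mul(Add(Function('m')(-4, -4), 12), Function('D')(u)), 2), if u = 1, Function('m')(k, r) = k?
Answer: 2304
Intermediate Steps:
Function('D')(L) = Mul(-6, L) (Function('D')(L) = Mul(-3, Add(L, Add(L, 0))) = Mul(-3, Add(L, L)) = Mul(-3, Mul(2, L)) = Mul(-6, L))
Pow(Mul(Add(Function('m')(-4, -4), 12), Function('D')(u)), 2) = Pow(Mul(Add(-4, 12), Mul(-6, 1)), 2) = Pow(Mul(8, -6), 2) = Pow(-48, 2) = 2304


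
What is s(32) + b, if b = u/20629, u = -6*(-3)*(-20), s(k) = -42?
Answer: -866778/20629 ≈ -42.017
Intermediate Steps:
u = -360 (u = 18*(-20) = -360)
b = -360/20629 ≈ -0.017451
s(32) + b = -42 - 360/20629 = -866778/20629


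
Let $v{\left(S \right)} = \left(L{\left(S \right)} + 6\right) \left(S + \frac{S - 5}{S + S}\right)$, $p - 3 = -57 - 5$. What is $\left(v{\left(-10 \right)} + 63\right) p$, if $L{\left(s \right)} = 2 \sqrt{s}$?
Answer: $- \frac{885}{2} + \frac{2183 i \sqrt{10}}{2} \approx -442.5 + 3451.6 i$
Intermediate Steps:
$p = -59$ ($p = 3 - 62 = -59$)
$v{\left(S \right)} = \left(6 + 2 \sqrt{S}\right) \left(S + \frac{-5 + S}{2 S}\right)$ ($v{\left(S \right)} = \left(2 \sqrt{S} + 6\right) \left(S + \frac{S - 5}{S + S}\right) = \left(6 + 2 \sqrt{S}\right) \left(S + \frac{-5 + S}{2 S}\right)$)
$\left(v{\left(-10 \right)} + 63\right) p = \left(\left(3 + \sqrt{-10} - \frac{15}{-10} - \frac{5}{i \sqrt{10}} + 2 \left(-10\right)^{\frac{3}{2}} + 6 \left(-10\right)\right) + 63\right) \left(-59\right) = \left(\left(3 + i \sqrt{10} - - \frac{3}{2} - 5 \left(- \frac{i \sqrt{10}}{10}\right) + 2 \left(- 10 i \sqrt{10}\right) - 60\right) + 63\right) \left(-59\right) = \left(\left(3 + i \sqrt{10} + \frac{3}{2} + \frac{i \sqrt{10}}{2} - 20 i \sqrt{10} - 60\right) + 63\right) \left(-59\right) = \left(\left(- \frac{111}{2} - \frac{37 i \sqrt{10}}{2}\right) + 63\right) \left(-59\right) = \left(\frac{15}{2} - \frac{37 i \sqrt{10}}{2}\right) \left(-59\right) = - \frac{885}{2} + \frac{2183 i \sqrt{10}}{2}$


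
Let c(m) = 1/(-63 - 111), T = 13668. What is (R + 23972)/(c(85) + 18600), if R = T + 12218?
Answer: 8675292/3236399 ≈ 2.6805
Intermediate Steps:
c(m) = -1/174 (c(m) = 1/(-174) = -1/174)
R = 25886 (R = 13668 + 12218 = 25886)
(R + 23972)/(c(85) + 18600) = (25886 + 23972)/(-1/174 + 18600) = 49858/(3236399/174) = 49858*(174/3236399) = 8675292/3236399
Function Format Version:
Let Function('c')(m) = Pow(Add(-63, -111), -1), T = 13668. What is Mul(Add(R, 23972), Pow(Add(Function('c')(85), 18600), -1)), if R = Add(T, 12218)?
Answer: Rational(8675292, 3236399) ≈ 2.6805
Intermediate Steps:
Function('c')(m) = Rational(-1, 174) (Function('c')(m) = Pow(-174, -1) = Rational(-1, 174))
R = 25886 (R = Add(13668, 12218) = 25886)
Mul(Add(R, 23972), Pow(Add(Function('c')(85), 18600), -1)) = Mul(Add(25886, 23972), Pow(Add(Rational(-1, 174), 18600), -1)) = Mul(49858, Pow(Rational(3236399, 174), -1)) = Mul(49858, Rational(174, 3236399)) = Rational(8675292, 3236399)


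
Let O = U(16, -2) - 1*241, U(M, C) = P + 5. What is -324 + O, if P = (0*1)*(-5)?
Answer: -560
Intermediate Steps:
P = 0 (P = 0*(-5) = 0)
U(M, C) = 5 (U(M, C) = 0 + 5 = 5)
O = -236 (O = 5 - 1*241 = 5 - 241 = -236)
-324 + O = -324 - 236 = -560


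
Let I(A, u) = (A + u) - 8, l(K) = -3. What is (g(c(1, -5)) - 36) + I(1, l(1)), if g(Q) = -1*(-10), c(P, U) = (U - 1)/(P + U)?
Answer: -36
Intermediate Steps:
I(A, u) = -8 + A + u
c(P, U) = (-1 + U)/(P + U)
g(Q) = 10
(g(c(1, -5)) - 36) + I(1, l(1)) = (10 - 36) + (-8 + 1 - 3) = -26 - 10 = -36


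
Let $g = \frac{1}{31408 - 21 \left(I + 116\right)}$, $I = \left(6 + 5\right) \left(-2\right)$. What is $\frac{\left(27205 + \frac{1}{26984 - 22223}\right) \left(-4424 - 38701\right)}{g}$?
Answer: $- \frac{2382737599127500}{69} \approx -3.4532 \cdot 10^{13}$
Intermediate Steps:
$I = -22$ ($I = 11 \left(-2\right) = -22$)
$g = \frac{1}{29434}$ ($g = \frac{1}{31408 - 21 \left(-22 + 116\right)} = \frac{1}{31408 - 1974} = \frac{1}{29434} \approx 3.3974 \cdot 10^{-5}$)
$\frac{\left(27205 + \frac{1}{26984 - 22223}\right) \left(-4424 - 38701\right)}{g} = \left(27205 + \frac{1}{26984 - 22223}\right) \left(-4424 - 38701\right) \frac{1}{\frac{1}{29434}} = \left(27205 + \frac{1}{4761}\right) \left(-43125\right) 29434 = \frac{129523006}{4761} \left(-43125\right) 29434 = \left(- \frac{80951878750}{69}\right) 29434 = - \frac{2382737599127500}{69}$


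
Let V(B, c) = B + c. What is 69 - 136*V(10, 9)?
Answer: -2515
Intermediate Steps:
69 - 136*V(10, 9) = 69 - 136*(10 + 9) = 69 - 136*19 = 69 - 2584 = -2515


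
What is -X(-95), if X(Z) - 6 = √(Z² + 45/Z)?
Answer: -6 - √3257854/19 ≈ -101.00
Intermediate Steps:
X(Z) = 6 + √(Z² + 45/Z)
-X(-95) = -(6 + √((45 + (-95)³)/(-95))) = -(6 + √(-(45 - 857375)/95)) = -(6 + √(-1/95*(-857330))) = -(6 + √(171466/19)) = -(6 + √3257854/19) = -6 - √3257854/19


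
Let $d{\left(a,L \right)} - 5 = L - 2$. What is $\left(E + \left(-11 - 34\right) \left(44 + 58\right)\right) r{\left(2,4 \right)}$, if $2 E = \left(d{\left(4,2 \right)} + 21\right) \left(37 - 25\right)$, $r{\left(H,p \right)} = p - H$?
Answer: $-8868$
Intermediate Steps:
$d{\left(a,L \right)} = 3 + L$ ($d{\left(a,L \right)} = 5 + \left(L - 2\right) = 5 + \left(-2 + L\right) = 3 + L$)
$E = 156$ ($E = \frac{\left(\left(3 + 2\right) + 21\right) \left(37 - 25\right)}{2} = \frac{\left(5 + 21\right) 12}{2} = \frac{26 \cdot 12}{2} = \frac{1}{2} \cdot 312 = 156$)
$\left(E + \left(-11 - 34\right) \left(44 + 58\right)\right) r{\left(2,4 \right)} = \left(156 + \left(-11 - 34\right) \left(44 + 58\right)\right) \left(4 - 2\right) = \left(156 - 4590\right) \left(4 - 2\right) = \left(156 - 4590\right) 2 = \left(-4434\right) 2 = -8868$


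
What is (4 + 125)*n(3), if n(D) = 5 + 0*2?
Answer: 645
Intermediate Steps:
n(D) = 5 (n(D) = 5 + 0 = 5)
(4 + 125)*n(3) = (4 + 125)*5 = 129*5 = 645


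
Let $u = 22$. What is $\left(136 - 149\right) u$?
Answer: $-286$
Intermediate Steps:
$\left(136 - 149\right) u = \left(136 - 149\right) 22 = \left(-13\right) 22 = -286$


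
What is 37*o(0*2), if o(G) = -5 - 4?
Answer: -333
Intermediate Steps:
o(G) = -9
37*o(0*2) = 37*(-9) = -333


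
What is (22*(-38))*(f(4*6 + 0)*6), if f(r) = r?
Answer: -120384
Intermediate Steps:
(22*(-38))*(f(4*6 + 0)*6) = (22*(-38))*((4*6 + 0)*6) = -836*(24 + 0)*6 = -20064*6 = -836*144 = -120384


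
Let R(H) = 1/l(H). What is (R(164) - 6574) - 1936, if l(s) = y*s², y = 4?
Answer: -915539839/107584 ≈ -8510.0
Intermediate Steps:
l(s) = 4*s²
R(H) = 1/(4*H²)
(R(164) - 6574) - 1936 = ((¼)/164² - 6574) - 1936 = ((¼)*(1/26896) - 6574) - 1936 = (1/107584 - 6574) - 1936 = -707257215/107584 - 1936 = -915539839/107584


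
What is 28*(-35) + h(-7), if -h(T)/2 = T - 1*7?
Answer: -952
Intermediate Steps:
h(T) = 14 - 2*T (h(T) = -2*(T - 1*7) = -2*(T - 7) = -2*(-7 + T) = 14 - 2*T)
28*(-35) + h(-7) = 28*(-35) + (14 - 2*(-7)) = -980 + (14 + 14) = -980 + 28 = -952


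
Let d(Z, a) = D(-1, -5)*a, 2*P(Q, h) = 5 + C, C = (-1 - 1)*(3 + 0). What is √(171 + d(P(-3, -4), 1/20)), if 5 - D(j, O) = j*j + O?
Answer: 3*√1905/10 ≈ 13.094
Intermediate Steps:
C = -6 (C = -2*3 = -6)
P(Q, h) = -½ (P(Q, h) = (5 - 6)/2 = (½)*(-1) = -½)
D(j, O) = 5 - O - j² (D(j, O) = 5 - (j*j + O) = 5 - (j² + O) = 5 - (O + j²) = 5 + (-O - j²) = 5 - O - j²)
d(Z, a) = 9*a (d(Z, a) = (5 - 1*(-5) - 1*(-1)²)*a = (5 + 5 - 1*1)*a = (5 + 5 - 1)*a = 9*a)
√(171 + d(P(-3, -4), 1/20)) = √(171 + 9/20) = √(3429/20) = 3*√1905/10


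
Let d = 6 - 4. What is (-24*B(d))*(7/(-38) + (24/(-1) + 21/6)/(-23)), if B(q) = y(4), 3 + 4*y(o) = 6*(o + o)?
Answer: -83430/437 ≈ -190.92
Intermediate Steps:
d = 2
y(o) = -¾ + 3*o (y(o) = -¾ + (6*(o + o))/4 = -¾ + (6*(2*o))/4 = -¾ + (12*o)/4 = -¾ + 3*o)
B(q) = 45/4 (B(q) = -¾ + 3*4 = -¾ + 12 = 45/4)
(-24*B(d))*(7/(-38) + (24/(-1) + 21/6)/(-23)) = (-24*45/4)*(7/(-38) + (24/(-1) + 21/6)/(-23)) = -270*(7*(-1/38) + (24*(-1) + 21*(⅙))*(-1/23)) = -270*(-7/38 + (-24 + 7/2)*(-1/23)) = -270*(-7/38 - 41/2*(-1/23)) = -270*(-7/38 + 41/46) = -270*309/437 = -83430/437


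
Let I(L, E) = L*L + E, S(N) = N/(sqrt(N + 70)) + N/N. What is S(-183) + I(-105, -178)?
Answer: 10848 + 183*I*sqrt(113)/113 ≈ 10848.0 + 17.215*I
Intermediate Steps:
S(N) = 1 + N/sqrt(70 + N) (S(N) = N/(sqrt(70 + N)) + 1 = N/sqrt(70 + N) + 1 = 1 + N/sqrt(70 + N))
I(L, E) = E + L**2 (I(L, E) = L**2 + E = E + L**2)
S(-183) + I(-105, -178) = (1 - 183/sqrt(70 - 183)) + (-178 + (-105)**2) = (1 - (-183)*I*sqrt(113)/113) + (-178 + 11025) = (1 - (-183)*I*sqrt(113)/113) + 10847 = (1 + 183*I*sqrt(113)/113) + 10847 = 10848 + 183*I*sqrt(113)/113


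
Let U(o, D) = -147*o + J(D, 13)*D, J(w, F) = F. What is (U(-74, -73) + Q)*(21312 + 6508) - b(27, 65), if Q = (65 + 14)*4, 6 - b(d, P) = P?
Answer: 285015959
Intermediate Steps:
b(d, P) = 6 - P
Q = 316 (Q = 79*4 = 316)
U(o, D) = -147*o + 13*D
(U(-74, -73) + Q)*(21312 + 6508) - b(27, 65) = ((-147*(-74) + 13*(-73)) + 316)*(21312 + 6508) - (6 - 1*65) = ((10878 - 949) + 316)*27820 - (6 - 65) = (9929 + 316)*27820 - 1*(-59) = 10245*27820 + 59 = 285015900 + 59 = 285015959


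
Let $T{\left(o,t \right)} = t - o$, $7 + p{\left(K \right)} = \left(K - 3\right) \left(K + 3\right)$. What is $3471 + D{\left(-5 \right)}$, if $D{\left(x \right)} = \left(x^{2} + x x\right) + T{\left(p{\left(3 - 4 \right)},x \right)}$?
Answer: $3531$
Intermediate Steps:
$p{\left(K \right)} = -7 + \left(-3 + K\right) \left(3 + K\right)$ ($p{\left(K \right)} = -7 + \left(K - 3\right) \left(K + 3\right) = -7 + \left(-3 + K\right) \left(3 + K\right)$)
$D{\left(x \right)} = 15 + x + 2 x^{2}$ ($D{\left(x \right)} = \left(x^{2} + x x\right) - \left(-16 + \left(3 - 4\right)^{2} - x\right) = \left(x^{2} + x^{2}\right) - \left(-16 + \left(3 - 4\right)^{2} - x\right) = 2 x^{2} + \left(x - \left(-16 + \left(-1\right)^{2}\right)\right) = 2 x^{2} + \left(x - \left(-16 + 1\right)\right) = 2 x^{2} + \left(x - -15\right) = 2 x^{2} + \left(x + 15\right) = 2 x^{2} + \left(15 + x\right) = 15 + x + 2 x^{2}$)
$3471 + D{\left(-5 \right)} = 3471 + \left(15 - 5 + 2 \left(-5\right)^{2}\right) = 3471 + \left(15 - 5 + 2 \cdot 25\right) = 3471 + \left(15 - 5 + 50\right) = 3471 + 60 = 3531$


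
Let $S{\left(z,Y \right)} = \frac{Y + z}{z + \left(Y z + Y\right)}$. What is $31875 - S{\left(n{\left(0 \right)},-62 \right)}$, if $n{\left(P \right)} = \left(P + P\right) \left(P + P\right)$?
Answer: $31874$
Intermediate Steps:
$n{\left(P \right)} = 4 P^{2}$ ($n{\left(P \right)} = 2 P 2 P = 4 P^{2}$)
$S{\left(z,Y \right)} = \frac{Y + z}{Y + z + Y z}$ ($S{\left(z,Y \right)} = \frac{Y + z}{z + \left(Y + Y z\right)} = \frac{Y + z}{Y + z + Y z}$)
$31875 - S{\left(n{\left(0 \right)},-62 \right)} = 31875 - \frac{-62 + 4 \cdot 0^{2}}{-62 + 4 \cdot 0^{2} - 62 \cdot 4 \cdot 0^{2}} = 31875 - \frac{-62 + 4 \cdot 0}{-62 + 4 \cdot 0 - 62 \cdot 4 \cdot 0} = 31875 - \frac{-62 + 0}{-62 + 0 - 0} = 31875 - \frac{1}{-62 + 0 + 0} \left(-62\right) = 31875 - \frac{1}{-62} \left(-62\right) = 31875 - \left(- \frac{1}{62}\right) \left(-62\right) = 31875 - 1 = 31874$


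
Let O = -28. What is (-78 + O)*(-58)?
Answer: 6148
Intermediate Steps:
(-78 + O)*(-58) = (-78 - 28)*(-58) = -106*(-58) = 6148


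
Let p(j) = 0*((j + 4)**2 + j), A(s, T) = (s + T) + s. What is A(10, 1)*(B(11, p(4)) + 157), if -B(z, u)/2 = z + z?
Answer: 2373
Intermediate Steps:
A(s, T) = T + 2*s (A(s, T) = (T + s) + s = T + 2*s)
p(j) = 0 (p(j) = 0*((4 + j)**2 + j) = 0*(j + (4 + j)**2) = 0)
B(z, u) = -4*z (B(z, u) = -2*(z + z) = -4*z)
A(10, 1)*(B(11, p(4)) + 157) = (1 + 2*10)*(-4*11 + 157) = (1 + 20)*(-44 + 157) = 21*113 = 2373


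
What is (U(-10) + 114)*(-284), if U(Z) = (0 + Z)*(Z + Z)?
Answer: -89176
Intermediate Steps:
U(Z) = 2*Z**2 (U(Z) = Z*(2*Z) = 2*Z**2)
(U(-10) + 114)*(-284) = (2*(-10)**2 + 114)*(-284) = (2*100 + 114)*(-284) = (200 + 114)*(-284) = 314*(-284) = -89176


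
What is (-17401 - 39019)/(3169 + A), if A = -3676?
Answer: 4340/39 ≈ 111.28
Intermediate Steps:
(-17401 - 39019)/(3169 + A) = (-17401 - 39019)/(3169 - 3676) = -56420/(-507) = -56420*(-1/507) = 4340/39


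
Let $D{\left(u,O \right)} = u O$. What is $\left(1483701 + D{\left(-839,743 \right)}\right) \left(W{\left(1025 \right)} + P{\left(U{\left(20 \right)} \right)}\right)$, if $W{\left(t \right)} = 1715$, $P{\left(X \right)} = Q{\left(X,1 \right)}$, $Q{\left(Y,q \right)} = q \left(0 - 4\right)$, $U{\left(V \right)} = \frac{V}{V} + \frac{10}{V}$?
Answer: $1472014364$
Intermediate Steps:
$U{\left(V \right)} = 1 + \frac{10}{V}$
$Q{\left(Y,q \right)} = - 4 q$ ($Q{\left(Y,q \right)} = q \left(-4\right) = - 4 q$)
$P{\left(X \right)} = -4$ ($P{\left(X \right)} = \left(-4\right) 1 = -4$)
$D{\left(u,O \right)} = O u$
$\left(1483701 + D{\left(-839,743 \right)}\right) \left(W{\left(1025 \right)} + P{\left(U{\left(20 \right)} \right)}\right) = \left(1483701 + 743 \left(-839\right)\right) \left(1715 - 4\right) = \left(1483701 - 623377\right) 1711 = 860324 \cdot 1711 = 1472014364$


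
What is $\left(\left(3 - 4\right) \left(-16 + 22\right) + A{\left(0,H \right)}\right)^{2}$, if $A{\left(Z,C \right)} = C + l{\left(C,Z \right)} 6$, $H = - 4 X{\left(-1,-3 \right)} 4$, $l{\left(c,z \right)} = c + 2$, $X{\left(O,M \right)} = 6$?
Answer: $443556$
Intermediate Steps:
$l{\left(c,z \right)} = 2 + c$
$H = -96$ ($H = \left(-4\right) 6 \cdot 4 = \left(-24\right) 4 = -96$)
$A{\left(Z,C \right)} = 12 + 7 C$ ($A{\left(Z,C \right)} = C + \left(2 + C\right) 6 = C + \left(12 + 6 C\right) = 12 + 7 C$)
$\left(\left(3 - 4\right) \left(-16 + 22\right) + A{\left(0,H \right)}\right)^{2} = \left(\left(3 - 4\right) \left(-16 + 22\right) + \left(12 + 7 \left(-96\right)\right)\right)^{2} = \left(\left(-1\right) 6 + \left(12 - 672\right)\right)^{2} = \left(-6 - 660\right)^{2} = \left(-666\right)^{2} = 443556$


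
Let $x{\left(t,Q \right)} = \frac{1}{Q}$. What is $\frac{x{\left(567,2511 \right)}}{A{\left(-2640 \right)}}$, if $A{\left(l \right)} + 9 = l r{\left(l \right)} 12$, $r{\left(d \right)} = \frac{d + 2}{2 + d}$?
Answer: $- \frac{1}{79571079} \approx -1.2567 \cdot 10^{-8}$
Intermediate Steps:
$r{\left(d \right)} = 1$ ($r{\left(d \right)} = \frac{2 + d}{2 + d} = 1$)
$A{\left(l \right)} = -9 + 12 l$ ($A{\left(l \right)} = -9 + l 1 \cdot 12 = -9 + l 12 = -9 + 12 l$)
$\frac{x{\left(567,2511 \right)}}{A{\left(-2640 \right)}} = \frac{1}{2511 \left(-9 + 12 \left(-2640\right)\right)} = \frac{1}{2511 \left(-9 - 31680\right)} = \frac{1}{2511 \left(-31689\right)} = \frac{1}{2511} \left(- \frac{1}{31689}\right) = - \frac{1}{79571079}$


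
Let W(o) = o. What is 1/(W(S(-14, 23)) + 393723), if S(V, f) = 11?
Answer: 1/393734 ≈ 2.5398e-6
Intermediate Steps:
1/(W(S(-14, 23)) + 393723) = 1/(11 + 393723) = 1/393734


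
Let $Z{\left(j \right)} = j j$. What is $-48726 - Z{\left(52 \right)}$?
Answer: $-51430$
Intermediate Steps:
$Z{\left(j \right)} = j^{2}$
$-48726 - Z{\left(52 \right)} = -48726 - 52^{2} = -48726 - 2704 = -51430$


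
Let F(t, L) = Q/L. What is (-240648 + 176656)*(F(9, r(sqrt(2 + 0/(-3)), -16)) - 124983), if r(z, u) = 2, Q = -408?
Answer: 8010966504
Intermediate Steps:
F(t, L) = -408/L
(-240648 + 176656)*(F(9, r(sqrt(2 + 0/(-3)), -16)) - 124983) = (-240648 + 176656)*(-408/2 - 124983) = -63992*(-408*1/2 - 124983) = -63992*(-204 - 124983) = -63992*(-125187) = 8010966504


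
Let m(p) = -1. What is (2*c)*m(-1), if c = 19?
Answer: -38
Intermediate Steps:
(2*c)*m(-1) = (2*19)*(-1) = 38*(-1) = -38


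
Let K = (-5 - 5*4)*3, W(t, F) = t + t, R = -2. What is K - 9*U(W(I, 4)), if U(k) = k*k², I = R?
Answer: 501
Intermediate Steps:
I = -2
W(t, F) = 2*t
K = -75 (K = (-5 - 20)*3 = -25*3 = -75)
U(k) = k³
K - 9*U(W(I, 4)) = -75 - 9*(2*(-2))³ = -75 - 9*(-4)³ = -75 - 9*(-64) = -75 + 576 = 501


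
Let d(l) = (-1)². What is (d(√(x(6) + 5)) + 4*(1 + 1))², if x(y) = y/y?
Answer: 81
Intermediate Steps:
x(y) = 1
d(l) = 1
(d(√(x(6) + 5)) + 4*(1 + 1))² = (1 + 4*(1 + 1))² = (1 + 4*2)² = (1 + 8)² = 9² = 81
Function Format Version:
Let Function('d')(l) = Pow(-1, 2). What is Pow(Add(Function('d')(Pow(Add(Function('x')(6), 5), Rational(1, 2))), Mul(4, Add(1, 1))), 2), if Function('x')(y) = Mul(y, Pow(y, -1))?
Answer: 81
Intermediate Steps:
Function('x')(y) = 1
Function('d')(l) = 1
Pow(Add(Function('d')(Pow(Add(Function('x')(6), 5), Rational(1, 2))), Mul(4, Add(1, 1))), 2) = Pow(Add(1, Mul(4, Add(1, 1))), 2) = Pow(Add(1, Mul(4, 2)), 2) = Pow(Add(1, 8), 2) = Pow(9, 2) = 81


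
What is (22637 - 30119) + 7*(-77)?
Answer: -8021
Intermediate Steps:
(22637 - 30119) + 7*(-77) = -7482 - 539 = -8021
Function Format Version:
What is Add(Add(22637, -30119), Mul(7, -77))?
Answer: -8021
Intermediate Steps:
Add(Add(22637, -30119), Mul(7, -77)) = Add(-7482, -539) = -8021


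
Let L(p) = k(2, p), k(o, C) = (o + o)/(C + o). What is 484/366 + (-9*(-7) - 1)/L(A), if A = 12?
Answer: 39953/183 ≈ 218.32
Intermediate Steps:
k(o, C) = 2*o/(C + o) (k(o, C) = (2*o)/(C + o) = 2*o/(C + o))
L(p) = 4/(2 + p) (L(p) = 2*2/(p + 2) = 2*2/(2 + p) = 4/(2 + p))
484/366 + (-9*(-7) - 1)/L(A) = 484/366 + (-9*(-7) - 1)/((4/(2 + 12))) = 484*(1/366) + (63 - 1)/((4/14)) = 242/183 + 62/((4*(1/14))) = 242/183 + 62/(2/7) = 242/183 + 62*(7/2) = 242/183 + 217 = 39953/183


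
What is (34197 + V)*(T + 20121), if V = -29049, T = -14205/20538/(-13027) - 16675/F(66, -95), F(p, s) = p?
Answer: 1520303746498836/14863807 ≈ 1.0228e+8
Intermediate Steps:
T = -123926964820/490505631 (T = -14205/20538/(-13027) - 16675/66 = -14205*1/20538*(-1/13027) - 16675*1/66 = -4735/6846*(-1/13027) - 16675/66 = 4735/89182842 - 16675/66 = -123926964820/490505631 ≈ -252.65)
(34197 + V)*(T + 20121) = (34197 - 29049)*(-123926964820/490505631 + 20121) = 5148*(9745536836531/490505631) = 1520303746498836/14863807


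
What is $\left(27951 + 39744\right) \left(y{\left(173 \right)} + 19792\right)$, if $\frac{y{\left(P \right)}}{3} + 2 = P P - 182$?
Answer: $7380582765$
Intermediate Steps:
$y{\left(P \right)} = -552 + 3 P^{2}$ ($y{\left(P \right)} = -6 + 3 \left(P P - 182\right) = -6 + 3 \left(P^{2} - 182\right) = -6 + 3 \left(-182 + P^{2}\right) = -6 + \left(-546 + 3 P^{2}\right) = -552 + 3 P^{2}$)
$\left(27951 + 39744\right) \left(y{\left(173 \right)} + 19792\right) = \left(27951 + 39744\right) \left(\left(-552 + 3 \cdot 173^{2}\right) + 19792\right) = 67695 \left(\left(-552 + 3 \cdot 29929\right) + 19792\right) = 67695 \left(\left(-552 + 89787\right) + 19792\right) = 67695 \left(89235 + 19792\right) = 67695 \cdot 109027 = 7380582765$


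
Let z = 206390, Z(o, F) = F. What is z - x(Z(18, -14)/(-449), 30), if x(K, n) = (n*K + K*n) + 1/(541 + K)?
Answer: 22511253951609/109072427 ≈ 2.0639e+5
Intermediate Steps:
x(K, n) = 1/(541 + K) + 2*K*n (x(K, n) = (K*n + K*n) + 1/(541 + K) = 2*K*n + 1/(541 + K) = 1/(541 + K) + 2*K*n)
z - x(Z(18, -14)/(-449), 30) = 206390 - (1 + 2*30*(-14/(-449))² + 1082*(-14/(-449))*30)/(541 - 14/(-449)) = 206390 - (1 + 2*30*(-14*(-1/449))² + 1082*(-14*(-1/449))*30)/(541 - 14*(-1/449)) = 206390 - (1 + 2*30*(14/449)² + 1082*(14/449)*30)/(541 + 14/449) = 206390 - (1 + 2*30*(196/201601) + 454440/449)/242923/449 = 206390 - 449*(1 + 11760/201601 + 454440/449)/242923 = 206390 - 449*204256921/(242923*201601) = 206390 - 1*204256921/109072427 = 206390 - 204256921/109072427 = 22511253951609/109072427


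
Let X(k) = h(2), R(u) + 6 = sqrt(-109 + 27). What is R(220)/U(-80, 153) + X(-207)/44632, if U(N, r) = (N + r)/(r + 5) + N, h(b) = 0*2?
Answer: 316/4189 - 158*I*sqrt(82)/12567 ≈ 0.075436 - 0.11385*I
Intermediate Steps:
h(b) = 0
R(u) = -6 + I*sqrt(82) (R(u) = -6 + sqrt(-109 + 27) = -6 + sqrt(-82) = -6 + I*sqrt(82))
U(N, r) = N + (N + r)/(5 + r) (U(N, r) = (N + r)/(5 + r) + N = N + (N + r)/(5 + r))
X(k) = 0
R(220)/U(-80, 153) + X(-207)/44632 = (-6 + I*sqrt(82))/(((153 + 6*(-80) - 80*153)/(5 + 153))) + 0/44632 = (-6 + I*sqrt(82))/(((153 - 480 - 12240)/158)) + 0*(1/44632) = (-6 + I*sqrt(82))/(((1/158)*(-12567))) + 0 = (-6 + I*sqrt(82))/(-12567/158) + 0 = (-6 + I*sqrt(82))*(-158/12567) + 0 = (316/4189 - 158*I*sqrt(82)/12567) + 0 = 316/4189 - 158*I*sqrt(82)/12567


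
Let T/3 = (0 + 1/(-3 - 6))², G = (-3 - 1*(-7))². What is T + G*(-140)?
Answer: -60479/27 ≈ -2240.0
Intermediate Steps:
G = 16 (G = (-3 + 7)² = 4² = 16)
T = 1/27 (T = 3*(0 + 1/(-3 - 6))² = 3*(0 + 1/(-9))² = 3*(0 - ⅑)² = 3*(-⅑)² = 3*(1/81) = 1/27 ≈ 0.037037)
T + G*(-140) = 1/27 + 16*(-140) = 1/27 - 2240 = -60479/27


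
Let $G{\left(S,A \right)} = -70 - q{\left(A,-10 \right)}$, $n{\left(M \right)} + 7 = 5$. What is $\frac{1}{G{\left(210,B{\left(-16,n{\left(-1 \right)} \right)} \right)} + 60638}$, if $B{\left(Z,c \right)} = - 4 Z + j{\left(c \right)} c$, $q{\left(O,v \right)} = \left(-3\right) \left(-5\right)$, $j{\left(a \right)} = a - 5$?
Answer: $\frac{1}{60553} \approx 1.6514 \cdot 10^{-5}$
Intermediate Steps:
$n{\left(M \right)} = -2$ ($n{\left(M \right)} = -7 + 5 = -2$)
$j{\left(a \right)} = -5 + a$ ($j{\left(a \right)} = a - 5 = -5 + a$)
$q{\left(O,v \right)} = 15$
$B{\left(Z,c \right)} = - 4 Z + c \left(-5 + c\right)$ ($B{\left(Z,c \right)} = - 4 Z + \left(-5 + c\right) c = - 4 Z + c \left(-5 + c\right)$)
$G{\left(S,A \right)} = -85$ ($G{\left(S,A \right)} = -70 - 15 = -85$)
$\frac{1}{G{\left(210,B{\left(-16,n{\left(-1 \right)} \right)} \right)} + 60638} = \frac{1}{-85 + 60638} = \frac{1}{60553}$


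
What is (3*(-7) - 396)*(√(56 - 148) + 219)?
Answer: -91323 - 834*I*√23 ≈ -91323.0 - 3999.7*I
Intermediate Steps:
(3*(-7) - 396)*(√(56 - 148) + 219) = (-21 - 396)*(√(-92) + 219) = -417*(2*I*√23 + 219) = -417*(219 + 2*I*√23) = -91323 - 834*I*√23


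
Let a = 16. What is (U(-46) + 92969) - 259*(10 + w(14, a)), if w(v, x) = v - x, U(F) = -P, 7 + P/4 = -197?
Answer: 91713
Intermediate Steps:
P = -816 (P = -28 + 4*(-197) = -28 - 788 = -816)
U(F) = 816 (U(F) = -1*(-816) = 816)
(U(-46) + 92969) - 259*(10 + w(14, a)) = (816 + 92969) - 259*(10 + (14 - 1*16)) = 93785 - 259*(10 + (14 - 16)) = 93785 - 259*(10 - 2) = 93785 - 259*8 = 93785 - 2072 = 91713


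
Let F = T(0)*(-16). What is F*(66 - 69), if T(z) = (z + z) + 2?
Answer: 96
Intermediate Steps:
T(z) = 2 + 2*z (T(z) = 2*z + 2 = 2 + 2*z)
F = -32 (F = (2 + 2*0)*(-16) = (2 + 0)*(-16) = 2*(-16) = -32)
F*(66 - 69) = -32*(66 - 69) = -32*(-3) = 96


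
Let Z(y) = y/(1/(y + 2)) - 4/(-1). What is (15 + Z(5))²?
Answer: 2916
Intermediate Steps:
Z(y) = 4 + y*(2 + y) (Z(y) = y/(1/(2 + y)) - 4*(-1) = y*(2 + y) + 4 = 4 + y*(2 + y))
(15 + Z(5))² = (15 + (4 + 5² + 2*5))² = (15 + (4 + 25 + 10))² = (15 + 39)² = 54² = 2916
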